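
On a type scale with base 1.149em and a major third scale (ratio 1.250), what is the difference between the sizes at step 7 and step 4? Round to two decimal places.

Step 4: 1.149 × 1.250⁴ = 2.8052em
Step 7: 1.149 × 1.250⁷ = 5.4789em
Difference: 5.4789 − 2.8052 = 2.6737em

2.67em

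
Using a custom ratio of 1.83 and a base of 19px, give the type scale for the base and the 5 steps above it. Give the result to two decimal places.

Step 0: 19px
Step 1: 19.0 × 1.83 = 34.77
Step 2: 19.0 × 1.83² = 63.63
Step 3: 19.0 × 1.83³ = 116.44
Step 4: 19.0 × 1.83⁴ = 213.09
Step 5: 19.0 × 1.83⁵ = 389.95

19.00px, 34.77px, 63.63px, 116.44px, 213.09px, 389.95px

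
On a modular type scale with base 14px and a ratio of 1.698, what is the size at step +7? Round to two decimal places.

Each step on a modular scale multiplies by the ratio, so the size n steps from the base is base × ratioⁿ.
14.0 × 1.698⁷ = 14.0 × 40.69713 ≈ 569.76

569.76px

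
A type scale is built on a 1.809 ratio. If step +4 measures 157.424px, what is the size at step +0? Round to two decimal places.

157.424 ÷ 1.809⁴ = 157.424 ÷ 10.70913 ≈ 14.700

14.70px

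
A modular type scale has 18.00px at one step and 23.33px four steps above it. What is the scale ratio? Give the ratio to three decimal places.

r⁴ = 23.33 / 18.00, so r = (23.33/18.00)^(1/4).
r = 1.2961^(1/4) ≈ 1.0670

1.067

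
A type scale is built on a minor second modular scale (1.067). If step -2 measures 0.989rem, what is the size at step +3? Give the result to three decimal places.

Moving from step -2 to step +3 is 5 steps up, so multiply by r⁵.
0.989 × 1.067⁵ = 0.989 × 1.38300 ≈ 1.368

1.368rem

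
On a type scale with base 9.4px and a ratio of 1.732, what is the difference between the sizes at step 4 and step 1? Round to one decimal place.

68.3px

Step 1: 9.4 × 1.732 = 16.281px
Step 4: 9.4 × 1.732⁴ = 84.590px
Difference: 84.590 − 16.281 = 68.309px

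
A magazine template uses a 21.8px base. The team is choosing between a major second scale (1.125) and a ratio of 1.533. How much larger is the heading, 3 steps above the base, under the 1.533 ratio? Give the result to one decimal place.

Major second: 21.8 × 1.125³ = 31.039px
At 1.533: 21.8 × 1.533³ = 78.539px
Difference: 78.539 − 31.039 = 47.500px

47.5px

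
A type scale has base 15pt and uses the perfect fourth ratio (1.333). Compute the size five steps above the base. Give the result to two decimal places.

15.0 × 1.333⁵ = 15.0 × 4.20873 ≈ 63.13

63.13pt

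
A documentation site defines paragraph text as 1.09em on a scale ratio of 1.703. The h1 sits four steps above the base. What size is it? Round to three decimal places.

Each step on a modular scale multiplies by the ratio, so the size n steps from the base is base × ratioⁿ.
1.09 × 1.703⁴ = 1.09 × 8.41121 ≈ 9.168

9.168em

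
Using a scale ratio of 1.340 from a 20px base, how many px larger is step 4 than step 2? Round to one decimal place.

Step 2: 20.0 × 1.340² = 35.912px
Step 4: 20.0 × 1.340⁴ = 64.484px
Difference: 64.484 − 35.912 = 28.572px

28.6px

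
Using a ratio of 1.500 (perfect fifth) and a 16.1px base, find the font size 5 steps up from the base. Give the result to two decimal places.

122.26px

A modular type scale is a geometric sequence: sizeₙ = base × rⁿ.
16.1 × 1.500⁵ = 16.1 × 7.59375 ≈ 122.26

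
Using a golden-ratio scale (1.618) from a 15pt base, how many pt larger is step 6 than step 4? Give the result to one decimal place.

Step 4: 15.0 × 1.618⁴ = 102.803pt
Step 6: 15.0 × 1.618⁶ = 269.130pt
Difference: 269.130 − 102.803 = 166.327pt

166.3pt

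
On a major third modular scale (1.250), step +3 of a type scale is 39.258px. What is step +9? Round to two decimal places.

39.258 × 1.250⁶ = 39.258 × 3.81470 ≈ 149.757

149.76px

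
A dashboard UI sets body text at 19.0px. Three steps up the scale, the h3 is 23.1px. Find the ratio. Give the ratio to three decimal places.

The ratio satisfies 19.0 × r³ = 23.1, so r = (23.1 / 19.0)^(1/3).
r = 1.2158^(1/3) ≈ 1.0673

1.067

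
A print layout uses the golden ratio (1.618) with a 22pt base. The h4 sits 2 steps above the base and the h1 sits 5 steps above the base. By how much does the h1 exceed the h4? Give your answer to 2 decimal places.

186.36pt

Step 2: 22.0 × 1.618² = 57.5943pt
Step 5: 22.0 × 1.618⁵ = 243.9581pt
Difference: 243.9581 − 57.5943 = 186.3638pt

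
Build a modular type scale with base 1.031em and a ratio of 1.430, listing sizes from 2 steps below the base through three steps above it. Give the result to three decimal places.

0.504em, 0.721em, 1.031em, 1.474em, 2.108em, 3.015em

Step -2: 1.031 ÷ 1.430² = 0.504
Step -1: 1.031 ÷ 1.430 = 0.721
Step 0: 1.031em
Step 1: 1.031 × 1.430 = 1.474
Step 2: 1.031 × 1.430² = 2.108
Step 3: 1.031 × 1.430³ = 3.015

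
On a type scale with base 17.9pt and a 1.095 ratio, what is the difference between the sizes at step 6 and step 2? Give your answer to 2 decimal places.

Step 2: 17.9 × 1.095² = 21.4625pt
Step 6: 17.9 × 1.095⁶ = 30.8559pt
Difference: 30.8559 − 21.4625 = 9.3934pt

9.39pt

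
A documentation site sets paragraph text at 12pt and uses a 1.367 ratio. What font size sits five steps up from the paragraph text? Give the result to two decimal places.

57.28pt

A modular type scale is a geometric sequence: sizeₙ = base × rⁿ.
12.0 × 1.367⁵ = 12.0 × 4.77356 ≈ 57.28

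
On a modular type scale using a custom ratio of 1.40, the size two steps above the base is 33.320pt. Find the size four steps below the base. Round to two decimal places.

4.43pt

The gap is -4 − (2) = -6 steps, so the factor is 1.40^-6.
33.320 ÷ 1.40⁶ = 33.320 ÷ 7.52954 ≈ 4.425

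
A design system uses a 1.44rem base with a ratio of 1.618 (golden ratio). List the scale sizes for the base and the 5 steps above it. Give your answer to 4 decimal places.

1.4400rem, 2.3299rem, 3.7698rem, 6.0996rem, 9.8691rem, 15.9682rem

Step 0: 1.44rem
Step 1: 1.44 × 1.618 = 2.3299
Step 2: 1.44 × 1.618² = 3.7698
Step 3: 1.44 × 1.618³ = 6.0996
Step 4: 1.44 × 1.618⁴ = 9.8691
Step 5: 1.44 × 1.618⁵ = 15.9682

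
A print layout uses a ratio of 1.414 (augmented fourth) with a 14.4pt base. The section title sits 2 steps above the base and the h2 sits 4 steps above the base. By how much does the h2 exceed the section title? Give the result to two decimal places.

28.77pt

Step 2: 14.4 × 1.414² = 28.7913pt
Step 4: 14.4 × 1.414⁴ = 57.5652pt
Difference: 57.5652 − 28.7913 = 28.7739pt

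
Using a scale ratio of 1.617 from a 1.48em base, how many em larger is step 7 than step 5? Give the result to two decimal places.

Step 5: 1.48 × 1.617⁵ = 16.3611em
Step 7: 1.48 × 1.617⁷ = 42.7791em
Difference: 42.7791 − 16.3611 = 26.4180em

26.42em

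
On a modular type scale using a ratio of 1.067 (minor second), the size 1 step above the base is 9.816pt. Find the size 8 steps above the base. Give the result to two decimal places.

15.46pt

9.816 × 1.067⁷ = 9.816 × 1.57453 ≈ 15.456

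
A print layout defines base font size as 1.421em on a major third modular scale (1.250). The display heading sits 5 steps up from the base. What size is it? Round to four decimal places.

4.3365em

1.421 × 1.250⁵ = 1.421 × 3.05176 ≈ 4.3365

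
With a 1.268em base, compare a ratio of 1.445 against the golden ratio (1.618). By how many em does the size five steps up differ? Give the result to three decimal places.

6.072em

At 1.445: 1.268 × 1.445⁵ = 7.98838em
Golden ratio: 1.268 × 1.618⁵ = 14.06086em
Difference: 14.06086 − 7.98838 = 6.07248em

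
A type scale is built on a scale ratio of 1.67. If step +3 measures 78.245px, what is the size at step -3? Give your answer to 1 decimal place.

3.6px

78.245 ÷ 1.67⁶ = 78.245 ÷ 21.69196 ≈ 3.607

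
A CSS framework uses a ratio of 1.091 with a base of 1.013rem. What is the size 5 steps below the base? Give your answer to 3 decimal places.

0.655rem

1.013 ÷ 1.091⁵ = 1.013 ÷ 1.54569 ≈ 0.655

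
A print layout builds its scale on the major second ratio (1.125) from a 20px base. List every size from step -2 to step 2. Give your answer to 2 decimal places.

15.80px, 17.78px, 20.00px, 22.50px, 25.31px

Step -2: 20.0 ÷ 1.125² = 15.80
Step -1: 20.0 ÷ 1.125 = 17.78
Step 0: 20px
Step 1: 20.0 × 1.125 = 22.50
Step 2: 20.0 × 1.125² = 25.31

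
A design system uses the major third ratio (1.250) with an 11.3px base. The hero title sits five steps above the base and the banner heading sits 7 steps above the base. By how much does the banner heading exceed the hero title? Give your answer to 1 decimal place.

19.4px

Step 5: 11.3 × 1.250⁵ = 34.485px
Step 7: 11.3 × 1.250⁷ = 53.883px
Difference: 53.883 − 34.485 = 19.398px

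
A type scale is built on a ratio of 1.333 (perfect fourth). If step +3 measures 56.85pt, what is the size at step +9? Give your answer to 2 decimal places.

56.85 × 1.333⁶ = 56.85 × 5.61023 ≈ 318.942

318.94pt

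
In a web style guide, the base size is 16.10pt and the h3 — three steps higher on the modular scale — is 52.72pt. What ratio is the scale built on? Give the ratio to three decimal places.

1.485

r³ = 52.72 / 16.10, so r = (52.72/16.10)^(1/3).
r = 3.2745^(1/3) ≈ 1.4850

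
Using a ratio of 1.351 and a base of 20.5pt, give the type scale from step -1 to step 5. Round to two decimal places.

Step -1: 20.5 ÷ 1.351 = 15.17
Step 0: 20.5pt
Step 1: 20.5 × 1.351 = 27.70
Step 2: 20.5 × 1.351² = 37.42
Step 3: 20.5 × 1.351³ = 50.55
Step 4: 20.5 × 1.351⁴ = 68.29
Step 5: 20.5 × 1.351⁵ = 92.26

15.17pt, 20.50pt, 27.70pt, 37.42pt, 50.55pt, 68.29pt, 92.26pt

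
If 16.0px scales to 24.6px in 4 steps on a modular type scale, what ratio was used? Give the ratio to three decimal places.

The ratio satisfies 16.0 × r⁴ = 24.6, so r = (24.6 / 16.0)^(1/4).
r = 1.5375^(1/4) ≈ 1.1135

1.114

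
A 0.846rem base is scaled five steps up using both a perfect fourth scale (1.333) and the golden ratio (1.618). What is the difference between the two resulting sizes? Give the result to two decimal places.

5.82rem

Perfect fourth: 0.846 × 1.333⁵ = 3.5606rem
Golden ratio: 0.846 × 1.618⁵ = 9.3813rem
Difference: 9.3813 − 3.5606 = 5.8207rem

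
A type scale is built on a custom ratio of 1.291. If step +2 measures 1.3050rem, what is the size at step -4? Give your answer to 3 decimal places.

1.3050 ÷ 1.291⁶ = 1.3050 ÷ 4.62975 ≈ 0.282

0.282rem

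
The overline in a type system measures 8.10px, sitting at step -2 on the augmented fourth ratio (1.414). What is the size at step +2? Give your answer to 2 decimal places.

32.38px

8.10 × 1.414⁴ = 8.10 × 3.99758 ≈ 32.380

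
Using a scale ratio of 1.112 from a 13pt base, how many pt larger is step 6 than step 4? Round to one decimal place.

4.7pt

Step 4: 13.0 × 1.112⁴ = 19.878pt
Step 6: 13.0 × 1.112⁶ = 24.579pt
Difference: 24.579 − 19.878 = 4.701pt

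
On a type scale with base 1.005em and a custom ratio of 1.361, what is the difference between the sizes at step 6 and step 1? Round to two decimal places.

5.02em

Step 1: 1.005 × 1.361 = 1.3678em
Step 6: 1.005 × 1.361⁶ = 6.3873em
Difference: 6.3873 − 1.3678 = 5.0195em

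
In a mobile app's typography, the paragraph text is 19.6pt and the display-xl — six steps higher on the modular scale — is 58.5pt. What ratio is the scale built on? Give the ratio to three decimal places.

r⁶ = 58.5 / 19.6, so r = (58.5/19.6)^(1/6).
r = 2.9847^(1/6) ≈ 1.1999

1.200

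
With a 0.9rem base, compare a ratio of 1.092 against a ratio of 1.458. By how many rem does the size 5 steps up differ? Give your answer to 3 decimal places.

4.532rem

At 1.092: 0.9 × 1.092⁵ = 1.39751rem
At 1.458: 0.9 × 1.458⁵ = 5.92966rem
Difference: 5.92966 − 1.39751 = 4.53215rem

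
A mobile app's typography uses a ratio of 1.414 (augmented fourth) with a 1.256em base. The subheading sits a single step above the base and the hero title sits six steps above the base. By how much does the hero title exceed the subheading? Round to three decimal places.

Step 1: 1.256 × 1.414 = 1.77598em
Step 6: 1.256 × 1.414⁶ = 10.03890em
Difference: 10.03890 − 1.77598 = 8.26292em

8.263em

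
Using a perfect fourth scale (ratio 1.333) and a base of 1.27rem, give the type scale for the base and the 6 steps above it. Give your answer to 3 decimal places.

Step 0: 1.27rem
Step 1: 1.27 × 1.333 = 1.693
Step 2: 1.27 × 1.333² = 2.257
Step 3: 1.27 × 1.333³ = 3.008
Step 4: 1.27 × 1.333⁴ = 4.010
Step 5: 1.27 × 1.333⁵ = 5.345
Step 6: 1.27 × 1.333⁶ = 7.125

1.270rem, 1.693rem, 2.257rem, 3.008rem, 4.010rem, 5.345rem, 7.125rem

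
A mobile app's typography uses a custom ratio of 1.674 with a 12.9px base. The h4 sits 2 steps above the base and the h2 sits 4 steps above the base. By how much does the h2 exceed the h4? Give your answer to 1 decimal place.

Step 2: 12.9 × 1.674² = 36.149px
Step 4: 12.9 × 1.674⁴ = 101.300px
Difference: 101.300 − 36.149 = 65.151px

65.2px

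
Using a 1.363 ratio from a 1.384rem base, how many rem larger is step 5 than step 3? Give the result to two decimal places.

Step 3: 1.384 × 1.363³ = 3.5045rem
Step 5: 1.384 × 1.363⁵ = 6.5105rem
Difference: 6.5105 − 3.5045 = 3.0060rem

3.01rem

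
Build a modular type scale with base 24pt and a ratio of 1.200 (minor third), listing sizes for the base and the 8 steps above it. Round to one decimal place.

24.0pt, 28.8pt, 34.6pt, 41.5pt, 49.8pt, 59.7pt, 71.7pt, 86.0pt, 103.2pt

Step 0: 24pt
Step 1: 24.0 × 1.200 = 28.8
Step 2: 24.0 × 1.200² = 34.6
Step 3: 24.0 × 1.200³ = 41.5
Step 4: 24.0 × 1.200⁴ = 49.8
Step 5: 24.0 × 1.200⁵ = 59.7
Step 6: 24.0 × 1.200⁶ = 71.7
Step 7: 24.0 × 1.200⁷ = 86.0
Step 8: 24.0 × 1.200⁸ = 103.2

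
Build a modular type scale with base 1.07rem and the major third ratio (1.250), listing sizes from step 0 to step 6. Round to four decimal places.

1.0700rem, 1.3375rem, 1.6719rem, 2.0898rem, 2.6123rem, 3.2654rem, 4.0817rem

Step 0: 1.07rem
Step 1: 1.07 × 1.250 = 1.3375
Step 2: 1.07 × 1.250² = 1.6719
Step 3: 1.07 × 1.250³ = 2.0898
Step 4: 1.07 × 1.250⁴ = 2.6123
Step 5: 1.07 × 1.250⁵ = 3.2654
Step 6: 1.07 × 1.250⁶ = 4.0817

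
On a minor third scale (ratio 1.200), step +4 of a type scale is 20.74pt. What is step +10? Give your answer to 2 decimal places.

20.74 × 1.200⁶ = 20.74 × 2.98598 ≈ 61.929

61.93pt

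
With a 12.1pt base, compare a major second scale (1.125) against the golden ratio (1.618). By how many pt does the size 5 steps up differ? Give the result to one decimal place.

112.4pt

Major second: 12.1 × 1.125⁵ = 21.805pt
Golden ratio: 12.1 × 1.618⁵ = 134.177pt
Difference: 134.177 − 21.805 = 112.372pt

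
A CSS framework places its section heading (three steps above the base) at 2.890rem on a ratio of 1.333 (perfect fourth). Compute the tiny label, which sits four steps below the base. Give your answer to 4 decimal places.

0.3864rem

The gap is -4 − (3) = -7 steps, so the factor is 1.333^-7.
2.890 ÷ 1.333⁷ = 2.890 ÷ 7.47844 ≈ 0.3864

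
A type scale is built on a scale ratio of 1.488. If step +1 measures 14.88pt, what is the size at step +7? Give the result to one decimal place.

161.5pt

14.88 × 1.488⁶ = 14.88 × 10.85469 ≈ 161.518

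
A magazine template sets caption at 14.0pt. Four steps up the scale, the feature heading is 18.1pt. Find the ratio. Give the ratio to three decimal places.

r⁴ = 18.1 / 14.0, so r = (18.1/14.0)^(1/4).
r = 1.2929^(1/4) ≈ 1.0663

1.066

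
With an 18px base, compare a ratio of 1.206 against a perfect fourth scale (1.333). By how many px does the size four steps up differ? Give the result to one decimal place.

At 1.206: 18.0 × 1.206⁴ = 38.077px
Perfect fourth: 18.0 × 1.333⁴ = 56.832px
Difference: 56.832 − 38.077 = 18.755px

18.8px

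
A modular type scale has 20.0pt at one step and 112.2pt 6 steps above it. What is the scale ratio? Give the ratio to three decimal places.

r⁶ = 112.2 / 20.0, so r = (112.2/20.0)^(1/6).
r = 5.6100^(1/6) ≈ 1.3330

1.333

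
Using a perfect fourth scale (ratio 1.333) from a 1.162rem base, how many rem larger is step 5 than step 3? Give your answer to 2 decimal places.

Step 3: 1.162 × 1.333³ = 2.7523rem
Step 5: 1.162 × 1.333⁵ = 4.8905rem
Difference: 4.8905 − 2.7523 = 2.1382rem

2.14rem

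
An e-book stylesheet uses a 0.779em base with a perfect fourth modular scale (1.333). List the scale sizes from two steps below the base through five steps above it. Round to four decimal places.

0.4384em, 0.5844em, 0.7790em, 1.0384em, 1.3842em, 1.8451em, 2.4596em, 3.2786em

Step -2: 0.779 ÷ 1.333² = 0.4384
Step -1: 0.779 ÷ 1.333 = 0.5844
Step 0: 0.779em
Step 1: 0.779 × 1.333 = 1.0384
Step 2: 0.779 × 1.333² = 1.3842
Step 3: 0.779 × 1.333³ = 1.8451
Step 4: 0.779 × 1.333⁴ = 2.4596
Step 5: 0.779 × 1.333⁵ = 3.2786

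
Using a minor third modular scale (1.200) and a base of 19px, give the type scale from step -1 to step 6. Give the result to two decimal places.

15.83px, 19.00px, 22.80px, 27.36px, 32.83px, 39.40px, 47.28px, 56.73px

Step -1: 19.0 ÷ 1.200 = 15.83
Step 0: 19px
Step 1: 19.0 × 1.200 = 22.80
Step 2: 19.0 × 1.200² = 27.36
Step 3: 19.0 × 1.200³ = 32.83
Step 4: 19.0 × 1.200⁴ = 39.40
Step 5: 19.0 × 1.200⁵ = 47.28
Step 6: 19.0 × 1.200⁶ = 56.73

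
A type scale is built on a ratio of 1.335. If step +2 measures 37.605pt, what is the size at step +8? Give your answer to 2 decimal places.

212.88pt

37.605 × 1.335⁶ = 37.605 × 5.66093 ≈ 212.879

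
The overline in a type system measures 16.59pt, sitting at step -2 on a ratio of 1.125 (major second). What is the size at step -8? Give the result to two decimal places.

8.18pt

Moving from step -2 to step -8 is 6 steps down, so divide by r⁶.
16.59 ÷ 1.125⁶ = 16.59 ÷ 2.02729 ≈ 8.183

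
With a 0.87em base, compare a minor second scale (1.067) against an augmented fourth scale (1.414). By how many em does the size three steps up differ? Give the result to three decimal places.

1.403em

Minor second: 0.87 × 1.067³ = 1.05685em
Augmented fourth: 0.87 × 1.414³ = 2.45962em
Difference: 2.45962 − 1.05685 = 1.40277em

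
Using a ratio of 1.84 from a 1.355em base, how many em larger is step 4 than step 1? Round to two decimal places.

13.04em

Step 1: 1.355 × 1.84 = 2.4932em
Step 4: 1.355 × 1.84⁴ = 15.5314em
Difference: 15.5314 − 2.4932 = 13.0382em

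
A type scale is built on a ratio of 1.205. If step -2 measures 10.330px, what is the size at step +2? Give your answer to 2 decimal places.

Moving from step -2 to step +2 is 4 steps up, so multiply by r⁴.
10.330 × 1.205⁴ = 10.330 × 2.10838 ≈ 21.780

21.78px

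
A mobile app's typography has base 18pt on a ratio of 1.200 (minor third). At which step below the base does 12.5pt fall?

1.200ⁿ = 18 / 12.5 = 1.4400
n = ln(1.4400) / ln(1.200) = 0.3646 / 0.1823 ≈ 2.00

2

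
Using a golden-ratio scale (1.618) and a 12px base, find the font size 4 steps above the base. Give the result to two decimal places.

Each step on a modular scale multiplies by the ratio, so the size n steps from the base is base × ratioⁿ.
12.0 × 1.618⁴ = 12.0 × 6.85353 ≈ 82.24

82.24px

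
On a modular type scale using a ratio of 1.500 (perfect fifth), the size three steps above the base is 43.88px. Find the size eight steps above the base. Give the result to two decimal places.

Moving from step +3 to step +8 is 5 steps up, so multiply by r⁵.
43.88 × 1.500⁵ = 43.88 × 7.59375 ≈ 333.214

333.21px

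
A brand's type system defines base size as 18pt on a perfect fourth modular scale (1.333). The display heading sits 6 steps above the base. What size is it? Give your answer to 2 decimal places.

Every step multiplies by the scale ratio.
18.0 × 1.333⁶ = 18.0 × 5.61023 ≈ 100.98

100.98pt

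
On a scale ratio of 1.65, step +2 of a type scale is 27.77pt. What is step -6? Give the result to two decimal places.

0.51pt

Moving from step +2 to step -6 is 8 steps down, so divide by r⁸.
27.77 ÷ 1.65⁸ = 27.77 ÷ 54.93784 ≈ 0.505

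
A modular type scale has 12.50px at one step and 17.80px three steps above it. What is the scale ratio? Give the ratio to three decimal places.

r³ = 17.80 / 12.50, so r = (17.80/12.50)^(1/3).
r = 1.4240^(1/3) ≈ 1.1250

1.125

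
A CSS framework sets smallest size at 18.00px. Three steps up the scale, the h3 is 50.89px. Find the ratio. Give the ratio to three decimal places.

1.414

The ratio satisfies 18.00 × r³ = 50.89, so r = (50.89 / 18.00)^(1/3).
r = 2.8272^(1/3) ≈ 1.4140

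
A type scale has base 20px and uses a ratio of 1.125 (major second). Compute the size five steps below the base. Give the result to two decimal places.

20.0 ÷ 1.125⁵ = 20.0 ÷ 1.80203 ≈ 11.10

11.10px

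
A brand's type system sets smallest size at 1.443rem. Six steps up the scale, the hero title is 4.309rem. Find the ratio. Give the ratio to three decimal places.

r⁶ = 4.309 / 1.443, so r = (4.309/1.443)^(1/6).
r = 2.9861^(1/6) ≈ 1.2000

1.200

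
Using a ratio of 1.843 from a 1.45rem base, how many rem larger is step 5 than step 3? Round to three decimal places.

21.754rem

Step 3: 1.45 × 1.843³ = 9.07703rem
Step 5: 1.45 × 1.843⁵ = 30.83150rem
Difference: 30.83150 − 9.07703 = 21.75447rem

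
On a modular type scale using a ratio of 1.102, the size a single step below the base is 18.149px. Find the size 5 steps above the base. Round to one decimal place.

18.149 × 1.102⁶ = 18.149 × 1.79098 ≈ 32.504

32.5px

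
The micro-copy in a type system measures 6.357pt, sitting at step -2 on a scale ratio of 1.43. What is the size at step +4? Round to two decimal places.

6.357 × 1.43⁶ = 6.357 × 8.55099 ≈ 54.359

54.36pt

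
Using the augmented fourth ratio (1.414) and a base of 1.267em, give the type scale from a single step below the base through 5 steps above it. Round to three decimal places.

Step -1: 1.267 ÷ 1.414 = 0.896
Step 0: 1.267em
Step 1: 1.267 × 1.414 = 1.792
Step 2: 1.267 × 1.414² = 2.533
Step 3: 1.267 × 1.414³ = 3.582
Step 4: 1.267 × 1.414⁴ = 5.065
Step 5: 1.267 × 1.414⁵ = 7.162

0.896em, 1.267em, 1.792em, 2.533em, 3.582em, 5.065em, 7.162em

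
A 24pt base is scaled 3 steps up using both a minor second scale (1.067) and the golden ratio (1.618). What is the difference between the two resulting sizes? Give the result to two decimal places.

72.50pt

Minor second: 24.0 × 1.067³ = 29.1544pt
Golden ratio: 24.0 × 1.618³ = 101.6592pt
Difference: 101.6592 − 29.1544 = 72.5048pt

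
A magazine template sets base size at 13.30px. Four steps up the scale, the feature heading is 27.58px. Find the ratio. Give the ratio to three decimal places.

1.200

The ratio satisfies 13.30 × r⁴ = 27.58, so r = (27.58 / 13.30)^(1/4).
r = 2.0737^(1/4) ≈ 1.2000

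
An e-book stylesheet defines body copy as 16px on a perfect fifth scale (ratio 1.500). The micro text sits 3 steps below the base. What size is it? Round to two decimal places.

4.74px

Each step on a modular scale multiplies by the ratio, so the size n steps from the base is base × ratioⁿ.
16.0 ÷ 1.500³ = 16.0 ÷ 3.37500 ≈ 4.74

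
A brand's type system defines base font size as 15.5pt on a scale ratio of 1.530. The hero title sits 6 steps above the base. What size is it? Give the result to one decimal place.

15.5 × 1.530⁶ = 15.5 × 12.82769 ≈ 198.83

198.8pt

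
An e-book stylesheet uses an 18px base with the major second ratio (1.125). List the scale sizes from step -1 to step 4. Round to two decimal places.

Step -1: 18.0 ÷ 1.125 = 16.00
Step 0: 18px
Step 1: 18.0 × 1.125 = 20.25
Step 2: 18.0 × 1.125² = 22.78
Step 3: 18.0 × 1.125³ = 25.63
Step 4: 18.0 × 1.125⁴ = 28.83

16.00px, 18.00px, 20.25px, 22.78px, 25.63px, 28.83px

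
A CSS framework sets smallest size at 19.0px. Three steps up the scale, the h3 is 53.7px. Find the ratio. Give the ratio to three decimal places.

The ratio satisfies 19.0 × r³ = 53.7, so r = (53.7 / 19.0)^(1/3).
r = 2.8263^(1/3) ≈ 1.4139

1.414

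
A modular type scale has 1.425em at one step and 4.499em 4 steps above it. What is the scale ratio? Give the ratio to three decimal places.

1.333

The ratio satisfies 1.425 × r⁴ = 4.499, so r = (4.499 / 1.425)^(1/4).
r = 3.1572^(1/4) ≈ 1.3330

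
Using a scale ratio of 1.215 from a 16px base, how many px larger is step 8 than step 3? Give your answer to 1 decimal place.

47.3px

Step 3: 16.0 × 1.215³ = 28.698px
Step 8: 16.0 × 1.215⁸ = 75.985px
Difference: 75.985 − 28.698 = 47.287px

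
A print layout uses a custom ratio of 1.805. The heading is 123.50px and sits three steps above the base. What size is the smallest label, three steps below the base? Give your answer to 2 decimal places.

123.50 ÷ 1.805⁶ = 123.50 ÷ 34.58305 ≈ 3.571

3.57px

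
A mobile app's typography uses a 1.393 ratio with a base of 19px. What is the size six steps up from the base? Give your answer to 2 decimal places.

138.82px

19.0 × 1.393⁶ = 19.0 × 7.30645 ≈ 138.82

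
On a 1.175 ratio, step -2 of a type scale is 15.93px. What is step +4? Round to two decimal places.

41.92px

The gap is 4 − (-2) = 6 steps, so the factor is 1.175^6.
15.93 × 1.175⁶ = 15.93 × 2.63164 ≈ 41.922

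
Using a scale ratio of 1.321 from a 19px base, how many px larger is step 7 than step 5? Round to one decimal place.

Step 5: 19.0 × 1.321⁵ = 76.431px
Step 7: 19.0 × 1.321⁷ = 133.375px
Difference: 133.375 − 76.431 = 56.944px

56.9px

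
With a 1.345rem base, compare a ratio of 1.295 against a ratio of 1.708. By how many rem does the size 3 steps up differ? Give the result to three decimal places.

3.781rem

At 1.295: 1.345 × 1.295³ = 2.92100rem
At 1.708: 1.345 × 1.708³ = 6.70171rem
Difference: 6.70171 − 2.92100 = 3.78071rem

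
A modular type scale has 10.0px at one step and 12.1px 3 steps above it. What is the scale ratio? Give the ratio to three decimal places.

1.066

r³ = 12.1 / 10.0, so r = (12.1/10.0)^(1/3).
r = 1.2100^(1/3) ≈ 1.0656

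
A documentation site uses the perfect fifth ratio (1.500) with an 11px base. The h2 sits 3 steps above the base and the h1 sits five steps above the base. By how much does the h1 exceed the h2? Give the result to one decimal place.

46.4px

Step 3: 11.0 × 1.500³ = 37.125px
Step 5: 11.0 × 1.500⁵ = 83.531px
Difference: 83.531 − 37.125 = 46.406px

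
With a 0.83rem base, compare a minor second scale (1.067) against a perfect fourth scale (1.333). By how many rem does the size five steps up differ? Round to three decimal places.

Minor second: 0.83 × 1.067⁵ = 1.14789rem
Perfect fourth: 0.83 × 1.333⁵ = 3.49324rem
Difference: 3.49324 − 1.14789 = 2.34535rem

2.345rem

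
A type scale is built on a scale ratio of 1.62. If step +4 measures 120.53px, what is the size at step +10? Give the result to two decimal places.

2178.64px

120.53 × 1.62⁶ = 120.53 × 18.07549 ≈ 2178.639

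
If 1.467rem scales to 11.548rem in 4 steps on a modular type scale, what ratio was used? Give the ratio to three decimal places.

r⁴ = 11.548 / 1.467, so r = (11.548/1.467)^(1/4).
r = 7.8718^(1/4) ≈ 1.6750

1.675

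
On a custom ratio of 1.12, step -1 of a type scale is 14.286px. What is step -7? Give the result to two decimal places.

14.286 ÷ 1.12⁶ = 14.286 ÷ 1.97382 ≈ 7.238

7.24px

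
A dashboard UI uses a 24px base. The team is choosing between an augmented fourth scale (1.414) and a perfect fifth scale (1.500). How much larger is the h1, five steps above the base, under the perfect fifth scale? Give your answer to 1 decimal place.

46.6px

Augmented fourth: 24.0 × 1.414⁵ = 135.662px
Perfect fifth: 24.0 × 1.500⁵ = 182.250px
Difference: 182.250 − 135.662 = 46.588px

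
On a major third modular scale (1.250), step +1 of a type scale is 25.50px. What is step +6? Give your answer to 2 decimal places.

77.82px

Moving from step +1 to step +6 is 5 steps up, so multiply by r⁵.
25.50 × 1.250⁵ = 25.50 × 3.05176 ≈ 77.820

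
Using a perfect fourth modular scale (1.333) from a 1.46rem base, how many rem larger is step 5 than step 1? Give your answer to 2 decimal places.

Step 1: 1.46 × 1.333 = 1.9462rem
Step 5: 1.46 × 1.333⁵ = 6.1447rem
Difference: 6.1447 − 1.9462 = 4.1985rem

4.20rem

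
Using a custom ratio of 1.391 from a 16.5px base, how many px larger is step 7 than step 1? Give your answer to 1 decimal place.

Step 1: 16.5 × 1.391 = 22.951px
Step 7: 16.5 × 1.391⁷ = 166.255px
Difference: 166.255 − 22.951 = 143.304px

143.3px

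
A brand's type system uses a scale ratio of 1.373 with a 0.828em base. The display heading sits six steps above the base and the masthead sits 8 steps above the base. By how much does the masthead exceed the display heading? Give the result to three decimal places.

Step 6: 0.828 × 1.373⁶ = 5.54694em
Step 8: 0.828 × 1.373⁸ = 10.45670em
Difference: 10.45670 − 5.54694 = 4.90976em

4.910em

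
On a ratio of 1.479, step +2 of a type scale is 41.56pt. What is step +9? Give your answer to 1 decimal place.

643.4pt

41.56 × 1.479⁷ = 41.56 × 15.48022 ≈ 643.358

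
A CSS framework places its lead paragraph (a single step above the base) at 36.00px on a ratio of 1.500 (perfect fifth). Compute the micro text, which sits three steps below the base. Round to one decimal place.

36.00 ÷ 1.500⁴ = 36.00 ÷ 5.06250 ≈ 7.111

7.1px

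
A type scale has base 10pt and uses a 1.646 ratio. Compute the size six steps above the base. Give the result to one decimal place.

10.0 × 1.646⁶ = 10.0 × 19.88744 ≈ 198.87

198.9pt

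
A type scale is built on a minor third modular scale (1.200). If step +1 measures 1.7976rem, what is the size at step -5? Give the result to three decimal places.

1.7976 ÷ 1.200⁶ = 1.7976 ÷ 2.98598 ≈ 0.602

0.602rem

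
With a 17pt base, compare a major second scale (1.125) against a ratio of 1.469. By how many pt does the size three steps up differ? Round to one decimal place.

Major second: 17.0 × 1.125³ = 24.205pt
At 1.469: 17.0 × 1.469³ = 53.891pt
Difference: 53.891 − 24.205 = 29.686pt

29.7pt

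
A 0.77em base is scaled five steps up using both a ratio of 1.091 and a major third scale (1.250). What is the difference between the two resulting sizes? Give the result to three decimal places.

1.160em

At 1.091: 0.77 × 1.091⁵ = 1.19019em
Major third: 0.77 × 1.250⁵ = 2.34985em
Difference: 2.34985 − 1.19019 = 1.15966em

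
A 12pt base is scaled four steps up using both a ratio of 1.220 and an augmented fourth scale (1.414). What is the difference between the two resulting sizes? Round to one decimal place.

21.4pt

At 1.220: 12.0 × 1.220⁴ = 26.584pt
Augmented fourth: 12.0 × 1.414⁴ = 47.971pt
Difference: 47.971 − 26.584 = 21.387pt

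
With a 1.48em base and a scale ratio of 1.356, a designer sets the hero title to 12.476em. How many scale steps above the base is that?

1.356ⁿ = 12.476 / 1.48 = 8.4297
n = ln(8.4297) / ln(1.356) = 2.1318 / 0.3045 ≈ 7.00

7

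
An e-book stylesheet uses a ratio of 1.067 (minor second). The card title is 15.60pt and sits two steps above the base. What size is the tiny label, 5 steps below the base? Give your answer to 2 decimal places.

15.60 ÷ 1.067⁷ = 15.60 ÷ 1.57453 ≈ 9.908

9.91pt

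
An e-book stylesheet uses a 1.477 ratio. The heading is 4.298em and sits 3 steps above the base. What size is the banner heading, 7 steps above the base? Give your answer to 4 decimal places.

20.4545em

4.298 × 1.477⁴ = 4.298 × 4.75907 ≈ 20.4545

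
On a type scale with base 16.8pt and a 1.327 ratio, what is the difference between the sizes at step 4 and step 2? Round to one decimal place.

Step 2: 16.8 × 1.327² = 29.584pt
Step 4: 16.8 × 1.327⁴ = 52.095pt
Difference: 52.095 − 29.584 = 22.511pt

22.5pt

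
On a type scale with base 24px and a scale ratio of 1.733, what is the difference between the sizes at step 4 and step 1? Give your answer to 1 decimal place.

174.9px

Step 1: 24.0 × 1.733 = 41.592px
Step 4: 24.0 × 1.733⁴ = 216.474px
Difference: 216.474 − 41.592 = 174.882px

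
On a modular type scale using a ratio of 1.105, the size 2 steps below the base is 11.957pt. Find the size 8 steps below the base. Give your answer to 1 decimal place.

6.6pt

The gap is -8 − (-2) = -6 steps, so the factor is 1.105^-6.
11.957 ÷ 1.105⁶ = 11.957 ÷ 1.82043 ≈ 6.568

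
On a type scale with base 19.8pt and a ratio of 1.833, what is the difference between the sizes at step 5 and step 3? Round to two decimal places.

Step 3: 19.8 × 1.833³ = 121.9418pt
Step 5: 19.8 × 1.833⁵ = 409.7109pt
Difference: 409.7109 − 121.9418 = 287.7691pt

287.77pt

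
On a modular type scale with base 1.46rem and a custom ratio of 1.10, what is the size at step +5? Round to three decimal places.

2.351rem

A modular type scale is a geometric sequence: sizeₙ = base × rⁿ.
1.46 × 1.10⁵ = 1.46 × 1.61051 ≈ 2.351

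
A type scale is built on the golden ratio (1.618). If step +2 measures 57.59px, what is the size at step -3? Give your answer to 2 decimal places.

Moving from step +2 to step -3 is 5 steps down, so divide by r⁵.
57.59 ÷ 1.618⁵ = 57.59 ÷ 11.08901 ≈ 5.193

5.19px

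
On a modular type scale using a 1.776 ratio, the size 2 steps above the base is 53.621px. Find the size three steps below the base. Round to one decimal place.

3.0px

The gap is -3 − (2) = -5 steps, so the factor is 1.776^-5.
53.621 ÷ 1.776⁵ = 53.621 ÷ 17.66912 ≈ 3.035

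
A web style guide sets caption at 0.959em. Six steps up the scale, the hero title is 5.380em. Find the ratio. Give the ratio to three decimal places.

1.333

r⁶ = 5.380 / 0.959, so r = (5.380/0.959)^(1/6).
r = 5.6100^(1/6) ≈ 1.3330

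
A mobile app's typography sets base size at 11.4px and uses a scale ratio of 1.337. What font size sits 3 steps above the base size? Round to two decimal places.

27.25px

11.4 × 1.337³ = 11.4 × 2.38998 ≈ 27.25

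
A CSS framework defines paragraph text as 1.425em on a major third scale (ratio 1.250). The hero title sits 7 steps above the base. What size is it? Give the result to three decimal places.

6.795em

1.425 × 1.250⁷ = 1.425 × 4.76837 ≈ 6.795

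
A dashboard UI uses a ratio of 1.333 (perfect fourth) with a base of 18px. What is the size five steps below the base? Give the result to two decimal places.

A modular type scale is a geometric sequence: sizeₙ = base × rⁿ.
18.0 ÷ 1.333⁵ = 18.0 ÷ 4.20873 ≈ 4.28

4.28px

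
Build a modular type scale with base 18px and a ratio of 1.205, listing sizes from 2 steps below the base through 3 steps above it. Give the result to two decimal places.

12.40px, 14.94px, 18.00px, 21.69px, 26.14px, 31.49px

Step -2: 18.0 ÷ 1.205² = 12.40
Step -1: 18.0 ÷ 1.205 = 14.94
Step 0: 18px
Step 1: 18.0 × 1.205 = 21.69
Step 2: 18.0 × 1.205² = 26.14
Step 3: 18.0 × 1.205³ = 31.49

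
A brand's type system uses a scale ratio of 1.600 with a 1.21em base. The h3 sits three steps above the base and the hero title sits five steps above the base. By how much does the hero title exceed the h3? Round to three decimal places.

7.732em

Step 3: 1.21 × 1.600³ = 4.95616em
Step 5: 1.21 × 1.600⁵ = 12.68777em
Difference: 12.68777 − 4.95616 = 7.73161em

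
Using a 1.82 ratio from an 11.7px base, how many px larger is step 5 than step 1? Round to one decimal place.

212.3px

Step 1: 11.7 × 1.82 = 21.294px
Step 5: 11.7 × 1.82⁵ = 233.638px
Difference: 233.638 − 21.294 = 212.344px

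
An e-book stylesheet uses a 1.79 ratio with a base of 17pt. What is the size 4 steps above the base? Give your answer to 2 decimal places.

174.53pt

17.0 × 1.79⁴ = 17.0 × 10.26626 ≈ 174.53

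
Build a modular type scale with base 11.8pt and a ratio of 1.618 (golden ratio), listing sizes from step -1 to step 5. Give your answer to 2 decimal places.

7.29pt, 11.80pt, 19.09pt, 30.89pt, 49.98pt, 80.87pt, 130.85pt

Step -1: 11.8 ÷ 1.618 = 7.29
Step 0: 11.8pt
Step 1: 11.8 × 1.618 = 19.09
Step 2: 11.8 × 1.618² = 30.89
Step 3: 11.8 × 1.618³ = 49.98
Step 4: 11.8 × 1.618⁴ = 80.87
Step 5: 11.8 × 1.618⁵ = 130.85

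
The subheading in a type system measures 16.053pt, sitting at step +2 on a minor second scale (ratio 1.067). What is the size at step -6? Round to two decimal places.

The gap is -6 − (2) = -8 steps, so the factor is 1.067^-8.
16.053 ÷ 1.067⁸ = 16.053 ÷ 1.68002 ≈ 9.555

9.56pt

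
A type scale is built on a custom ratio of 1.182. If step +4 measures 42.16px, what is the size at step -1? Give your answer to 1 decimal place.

18.3px

42.16 ÷ 1.182⁵ = 42.16 ÷ 2.30721 ≈ 18.273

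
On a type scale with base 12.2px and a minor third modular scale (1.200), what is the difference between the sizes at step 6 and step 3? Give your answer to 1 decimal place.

Step 3: 12.2 × 1.200³ = 21.082px
Step 6: 12.2 × 1.200⁶ = 36.429px
Difference: 36.429 − 21.082 = 15.347px

15.3px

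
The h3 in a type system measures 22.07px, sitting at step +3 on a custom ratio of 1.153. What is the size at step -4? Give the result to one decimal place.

8.1px

The gap is -4 − (3) = -7 steps, so the factor is 1.153^-7.
22.07 ÷ 1.153⁷ = 22.07 ÷ 2.70898 ≈ 8.147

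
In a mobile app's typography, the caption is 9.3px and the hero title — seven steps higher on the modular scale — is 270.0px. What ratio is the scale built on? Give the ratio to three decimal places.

1.618

r⁷ = 270.0 / 9.3, so r = (270.0/9.3)^(1/7).
r = 29.0323^(1/7) ≈ 1.6180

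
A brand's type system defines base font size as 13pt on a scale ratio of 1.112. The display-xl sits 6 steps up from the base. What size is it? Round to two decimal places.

24.58pt

13.0 × 1.112⁶ = 13.0 × 1.89073 ≈ 24.58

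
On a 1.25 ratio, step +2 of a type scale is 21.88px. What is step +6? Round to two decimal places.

53.42px

21.88 × 1.25⁴ = 21.88 × 2.44141 ≈ 53.418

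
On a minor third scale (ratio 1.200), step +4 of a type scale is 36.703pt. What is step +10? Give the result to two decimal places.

109.59pt

Moving from step +4 to step +10 is 6 steps up, so multiply by r⁶.
36.703 × 1.200⁶ = 36.703 × 2.98598 ≈ 109.595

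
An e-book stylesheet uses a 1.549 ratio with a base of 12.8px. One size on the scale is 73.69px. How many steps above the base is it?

1.549ⁿ = 73.69 / 12.8 = 5.7570
n = ln(5.7570) / ln(1.549) = 1.7504 / 0.4376 ≈ 4.00

4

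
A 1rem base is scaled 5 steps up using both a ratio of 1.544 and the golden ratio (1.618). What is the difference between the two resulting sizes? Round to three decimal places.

At 1.544: 1.0 × 1.544⁵ = 8.77478rem
Golden ratio: 1.0 × 1.618⁵ = 11.08901rem
Difference: 11.08901 − 8.77478 = 2.31423rem

2.314rem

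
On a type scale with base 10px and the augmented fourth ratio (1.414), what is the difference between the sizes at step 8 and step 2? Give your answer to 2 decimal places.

Step 2: 10.0 × 1.414² = 19.9940px
Step 8: 10.0 × 1.414⁸ = 159.8068px
Difference: 159.8068 − 19.9940 = 139.8128px

139.81px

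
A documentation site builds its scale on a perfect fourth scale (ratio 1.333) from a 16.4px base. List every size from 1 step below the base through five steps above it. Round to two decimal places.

12.30px, 16.40px, 21.86px, 29.14px, 38.84px, 51.78px, 69.02px

Step -1: 16.4 ÷ 1.333 = 12.30
Step 0: 16.4px
Step 1: 16.4 × 1.333 = 21.86
Step 2: 16.4 × 1.333² = 29.14
Step 3: 16.4 × 1.333³ = 38.84
Step 4: 16.4 × 1.333⁴ = 51.78
Step 5: 16.4 × 1.333⁵ = 69.02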